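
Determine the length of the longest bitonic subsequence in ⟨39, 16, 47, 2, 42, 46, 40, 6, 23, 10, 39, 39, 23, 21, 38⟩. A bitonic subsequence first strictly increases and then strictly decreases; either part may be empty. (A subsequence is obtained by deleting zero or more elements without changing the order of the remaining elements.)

7

One longest bitonic subsequence is 39, 47, 46, 40, 39, 23, 21 (positions 1,3,6,7,12,13,14): it rises to 47 then falls. Length 7 is optimal.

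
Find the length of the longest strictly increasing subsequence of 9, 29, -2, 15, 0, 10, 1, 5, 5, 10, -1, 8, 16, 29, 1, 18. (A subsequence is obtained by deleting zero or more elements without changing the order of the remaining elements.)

7

One longest increasing subsequence is -2, 0, 1, 5, 10, 16, 29 (positions 3,5,7,8,10,13,14), of length 7; no longer one exists.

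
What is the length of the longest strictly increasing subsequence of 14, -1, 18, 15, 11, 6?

Scanning left to right, the best length ending at each element is: 14→1, -1→1, 18→2, 15→2, 11→2, 6→2.
So the longest increasing subsequence has length 2, e.g. 14, 18.

2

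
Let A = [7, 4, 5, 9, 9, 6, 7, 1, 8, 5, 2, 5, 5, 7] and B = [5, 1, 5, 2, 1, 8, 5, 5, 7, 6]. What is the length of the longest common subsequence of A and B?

Backtracking the LCS table gives one alignment: 5 (A3,B1) → 1 (A8,B2) → 5 (A10,B3) → 2 (A11,B4) → 5 (A12,B7) → 5 (A13,B8) → 7 (A14,B9).
So the longest common subsequence has length 7.

7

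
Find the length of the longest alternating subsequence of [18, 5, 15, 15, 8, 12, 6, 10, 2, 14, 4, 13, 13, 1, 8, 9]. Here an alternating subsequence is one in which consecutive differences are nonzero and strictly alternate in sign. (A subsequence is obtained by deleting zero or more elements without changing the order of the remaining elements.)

13

A longest alternating subsequence is 18, 5, 15, 8, 12, 6, 10, 2, 14, 4, 13, 1, 8 (positions 1,2,3,5,6,7,8,9,10,11,12,14,15); its 12 consecutive differences strictly alternate in sign, and length 13 is optimal.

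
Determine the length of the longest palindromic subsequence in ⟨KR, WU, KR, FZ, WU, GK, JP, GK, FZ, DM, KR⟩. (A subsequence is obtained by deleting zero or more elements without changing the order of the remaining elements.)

7

One longest palindromic subsequence is KR FZ GK JP GK FZ KR (positions 1,4,6,7,8,9,11); it reads the same forward and backward, and the interval DP gives dp[1][11] = 7.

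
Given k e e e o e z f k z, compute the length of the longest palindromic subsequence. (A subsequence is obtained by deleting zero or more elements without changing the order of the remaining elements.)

6

Using dp[i][j] = 2 + dp[i+1][j−1] if the ends match, else max(dp[i+1][j], dp[i][j−1]):
dp[1][10] = 6. A witness is keeeek at positions 1,2,3,4,6,9.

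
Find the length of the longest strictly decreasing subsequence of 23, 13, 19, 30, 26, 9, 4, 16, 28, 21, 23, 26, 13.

Let dp[i] be the longest decreasing subsequence ending at position i. Then dp = [1, 2, 2, 1, 2, 3, 4, 3, 2, 3, 3, 3, 4].
The maximum is 4; one witness is 23, 13, 9, 4 at positions 1,2,6,7.

4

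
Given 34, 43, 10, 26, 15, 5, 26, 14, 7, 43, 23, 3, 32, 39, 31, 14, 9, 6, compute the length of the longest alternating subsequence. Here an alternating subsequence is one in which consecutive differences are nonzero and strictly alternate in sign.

11

A longest alternating subsequence is 34, 43, 10, 26, 15, 26, 14, 43, 23, 32, 31 (positions 1,2,3,4,5,7,8,10,11,13,15); its 10 consecutive differences strictly alternate in sign, and length 11 is optimal.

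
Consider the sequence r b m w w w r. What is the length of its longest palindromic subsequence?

One longest palindromic subsequence is rwwwr (positions 1,4,5,6,7); it reads the same forward and backward, and the interval DP gives dp[1][7] = 5.

5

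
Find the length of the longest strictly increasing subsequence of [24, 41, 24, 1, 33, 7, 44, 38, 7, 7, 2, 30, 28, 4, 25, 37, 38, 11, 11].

One longest increasing subsequence is 1, 2, 4, 25, 37, 38 (positions 4,11,14,15,16,17), of length 6; no longer one exists.

6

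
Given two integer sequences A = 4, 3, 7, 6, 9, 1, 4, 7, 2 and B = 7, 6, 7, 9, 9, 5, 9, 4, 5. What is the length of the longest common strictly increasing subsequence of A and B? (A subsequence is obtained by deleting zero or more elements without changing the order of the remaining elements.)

2

For each value that appears in both, track the longest common increasing run ending there.
The best achievable length is 2; one witness is 6, 7 (A-positions 4,8, B-positions 2,3).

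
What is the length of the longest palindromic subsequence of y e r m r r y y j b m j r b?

6

One longest palindromic subsequence is rmyymr (positions 3,4,7,8,11,13); it reads the same forward and backward, and the interval DP gives dp[1][14] = 6.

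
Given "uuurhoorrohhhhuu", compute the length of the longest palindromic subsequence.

Using dp[i][j] = 2 + dp[i+1][j−1] if the ends match, else max(dp[i+1][j], dp[i][j−1]):
dp[1][16] = 10. A witness is uuhorrohuu at positions 1,2,5,7,8,9,10,14,15,16.

10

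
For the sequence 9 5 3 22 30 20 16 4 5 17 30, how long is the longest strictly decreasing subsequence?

Scanning left to right, the best length ending at each element is: 9→1, 5→2, 3→3, 22→1, 30→1, 20→2, 16→3, 4→4, 5→4, 17→3, 30→1.
So the longest decreasing subsequence has length 4, e.g. 22, 20, 16, 4.

4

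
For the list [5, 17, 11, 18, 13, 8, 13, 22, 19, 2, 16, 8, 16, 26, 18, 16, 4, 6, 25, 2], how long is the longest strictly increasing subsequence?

Let dp[i] be the longest increasing subsequence ending at position i. Then dp = [1, 2, 2, 3, 3, 2, 3, 4, 4, 1, 4, 2, 4, 5, 5, 4, 2, 3, 6, 1].
The maximum is 6; one witness is 5, 11, 13, 16, 18, 25 at positions 1,3,5,11,15,19.

6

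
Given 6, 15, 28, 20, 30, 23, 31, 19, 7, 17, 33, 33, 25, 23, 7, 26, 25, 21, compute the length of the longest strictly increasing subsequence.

6

Let dp[i] be the longest increasing subsequence ending at position i. Then dp = [1, 2, 3, 3, 4, 4, 5, 3, 2, 3, 6, 6, 5, 4, 2, 6, 5, 4].
The maximum is 6; one witness is 6, 15, 28, 30, 31, 33 at positions 1,2,3,5,7,11.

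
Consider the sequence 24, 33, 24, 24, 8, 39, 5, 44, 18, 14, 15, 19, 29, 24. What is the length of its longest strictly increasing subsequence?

Let dp[i] be the longest increasing subsequence ending at position i. Then dp = [1, 2, 1, 1, 1, 3, 1, 4, 2, 2, 3, 4, 5, 5].
The maximum is 5; one witness is 8, 14, 15, 19, 29 at positions 5,10,11,12,13.

5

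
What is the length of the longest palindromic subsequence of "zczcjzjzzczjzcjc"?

One longest palindromic subsequence is cjzjzczjzjc (positions 2,5,6,7,8,10,11,12,13,15,16); it reads the same forward and backward, and the interval DP gives dp[1][16] = 11.

11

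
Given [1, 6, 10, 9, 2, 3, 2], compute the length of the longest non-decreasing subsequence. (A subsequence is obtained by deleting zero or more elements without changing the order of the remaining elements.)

3

Let dp[i] be the longest non-decreasing subsequence ending at position i. Then dp = [1, 2, 3, 3, 2, 3, 3].
The maximum is 3; one witness is 1, 6, 10 at positions 1,2,3.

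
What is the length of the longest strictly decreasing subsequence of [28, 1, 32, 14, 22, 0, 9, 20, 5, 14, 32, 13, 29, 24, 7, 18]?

Let dp[i] be the longest decreasing subsequence ending at position i. Then dp = [1, 2, 1, 2, 2, 3, 3, 3, 4, 4, 1, 5, 2, 3, 6, 4].
The maximum is 6; one witness is 28, 22, 20, 14, 13, 7 at positions 1,5,8,10,12,15.

6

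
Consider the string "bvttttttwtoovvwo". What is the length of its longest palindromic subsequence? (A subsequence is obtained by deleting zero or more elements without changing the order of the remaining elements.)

Using dp[i][j] = 2 + dp[i+1][j−1] if the ends match, else max(dp[i+1][j], dp[i][j−1]):
dp[1][16] = 9. A witness is vtttttttv at positions 2,3,4,5,6,7,8,10,14.

9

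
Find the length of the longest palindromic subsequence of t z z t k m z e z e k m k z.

9

One longest palindromic subsequence is zkmezemkz (positions 2,5,6,8,9,10,12,13,14); it reads the same forward and backward, and the interval DP gives dp[1][14] = 9.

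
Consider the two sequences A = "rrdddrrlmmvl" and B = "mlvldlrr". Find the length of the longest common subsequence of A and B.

3

Backtracking the LCS table gives one alignment: d (A3,B5) → r (A6,B7) → r (A7,B8).
So the longest common subsequence has length 3.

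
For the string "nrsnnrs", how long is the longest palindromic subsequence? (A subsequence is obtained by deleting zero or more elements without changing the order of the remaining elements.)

4

Using dp[i][j] = 2 + dp[i+1][j−1] if the ends match, else max(dp[i+1][j], dp[i][j−1]):
dp[1][7] = 4. A witness is snns at positions 3,4,5,7.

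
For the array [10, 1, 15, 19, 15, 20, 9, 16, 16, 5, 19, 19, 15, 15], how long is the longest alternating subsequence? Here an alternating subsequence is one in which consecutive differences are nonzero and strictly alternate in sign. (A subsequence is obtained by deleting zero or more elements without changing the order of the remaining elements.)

10

A longest alternating subsequence is 10, 1, 19, 15, 20, 9, 16, 5, 19, 15 (positions 1,2,4,5,6,7,8,10,11,13); its 9 consecutive differences strictly alternate in sign, and length 10 is optimal.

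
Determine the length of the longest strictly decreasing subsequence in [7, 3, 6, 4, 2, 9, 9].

4

Let dp[i] be the longest decreasing subsequence ending at position i. Then dp = [1, 2, 2, 3, 4, 1, 1].
The maximum is 4; one witness is 7, 6, 4, 2 at positions 1,3,4,5.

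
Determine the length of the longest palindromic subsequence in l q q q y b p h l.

Using dp[i][j] = 2 + dp[i+1][j−1] if the ends match, else max(dp[i+1][j], dp[i][j−1]):
dp[1][9] = 5. A witness is lqqql at positions 1,2,3,4,9.

5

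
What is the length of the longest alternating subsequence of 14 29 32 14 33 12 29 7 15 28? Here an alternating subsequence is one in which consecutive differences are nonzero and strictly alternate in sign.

Track the best alternating length ending on an up-step vs a down-step at each position: up/down = 1/1, 2/1, 2/1, 1/3, 4/1, 1/5, 6/5, 1/7, 8/7, 8/7.
The maximum over both is 8; one such subsequence is 14, 29, 14, 33, 12, 29, 7, 15.

8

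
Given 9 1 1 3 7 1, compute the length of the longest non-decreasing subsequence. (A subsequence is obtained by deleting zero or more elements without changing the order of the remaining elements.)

4

Let dp[i] be the longest non-decreasing subsequence ending at position i. Then dp = [1, 1, 2, 3, 4, 3].
The maximum is 4; one witness is 1, 1, 3, 7 at positions 2,3,4,5.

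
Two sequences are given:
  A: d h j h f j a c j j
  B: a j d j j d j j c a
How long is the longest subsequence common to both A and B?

5

A longest common subsequence is djjjj (length 5); the LCS DP confirms no longer common subsequence exists.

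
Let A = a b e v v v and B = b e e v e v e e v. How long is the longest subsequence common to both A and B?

5

Backtracking the LCS table gives one alignment: b (A2,B1) → e (A3,B3) → v (A4,B4) → v (A5,B6) → v (A6,B9).
So the longest common subsequence has length 5.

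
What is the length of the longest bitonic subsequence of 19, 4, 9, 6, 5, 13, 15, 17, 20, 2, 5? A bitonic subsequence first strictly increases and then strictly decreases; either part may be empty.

Let inc[i] be the LIS ending at i and dec[i] the longest strictly decreasing subsequence starting at i. inc = [1, 1, 2, 2, 2, 3, 4, 5, 6, 1, 2], dec = [5, 2, 4, 3, 2, 2, 2, 2, 2, 1, 1].
max_i inc[i]+dec[i]−1 = 7, with one witness 4, 9, 13, 15, 17, 20, 5.

7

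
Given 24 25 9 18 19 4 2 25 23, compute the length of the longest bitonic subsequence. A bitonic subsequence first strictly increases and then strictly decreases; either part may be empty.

One longest bitonic subsequence is 24, 25, 19, 4, 2 (positions 1,2,5,6,7): it rises to 25 then falls. Length 5 is optimal.

5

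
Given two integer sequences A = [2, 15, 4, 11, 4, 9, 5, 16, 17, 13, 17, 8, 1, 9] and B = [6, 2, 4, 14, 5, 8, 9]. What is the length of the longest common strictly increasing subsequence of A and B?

5

A longest common strictly increasing subsequence is 2, 4, 5, 8, 9 (length 5); it appears in order in both A and B, and no longer such subsequence exists.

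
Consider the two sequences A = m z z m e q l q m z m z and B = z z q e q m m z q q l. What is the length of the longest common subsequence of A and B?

7

A longest common subsequence is zzeqmmz (length 7); the LCS DP confirms no longer common subsequence exists.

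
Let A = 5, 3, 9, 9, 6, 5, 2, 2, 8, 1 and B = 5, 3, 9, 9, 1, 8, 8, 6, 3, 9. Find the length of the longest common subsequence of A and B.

A longest common subsequence is 5, 3, 9, 9, 6 (length 5); the LCS DP confirms no longer common subsequence exists.

5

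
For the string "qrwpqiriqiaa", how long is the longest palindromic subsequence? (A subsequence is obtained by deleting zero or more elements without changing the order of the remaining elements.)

One longest palindromic subsequence is qiriq (positions 5,6,7,8,9); it reads the same forward and backward, and the interval DP gives dp[1][12] = 5.

5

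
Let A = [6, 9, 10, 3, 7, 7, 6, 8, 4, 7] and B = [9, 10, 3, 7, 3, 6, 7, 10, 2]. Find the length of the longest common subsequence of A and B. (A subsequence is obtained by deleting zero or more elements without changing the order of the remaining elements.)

Backtracking the LCS table gives one alignment: 9 (A2,B1) → 10 (A3,B2) → 3 (A4,B3) → 7 (A5,B4) → 6 (A7,B6) → 7 (A10,B7).
So the longest common subsequence has length 6.

6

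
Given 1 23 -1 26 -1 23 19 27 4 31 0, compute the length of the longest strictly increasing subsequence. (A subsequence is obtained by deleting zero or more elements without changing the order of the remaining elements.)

One longest increasing subsequence is 1, 23, 26, 27, 31 (positions 1,2,4,8,10), of length 5; no longer one exists.

5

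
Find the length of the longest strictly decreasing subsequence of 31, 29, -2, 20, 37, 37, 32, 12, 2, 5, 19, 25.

5

Scanning left to right, the best length ending at each element is: 31→1, 29→2, -2→3, 20→3, 37→1, 37→1, 32→2, 12→4, 2→5, 5→5, 19→4, 25→3.
So the longest decreasing subsequence has length 5, e.g. 31, 29, 20, 12, 2.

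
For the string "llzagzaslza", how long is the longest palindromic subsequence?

5

One longest palindromic subsequence is azlza (positions 4,6,9,10,11); it reads the same forward and backward, and the interval DP gives dp[1][11] = 5.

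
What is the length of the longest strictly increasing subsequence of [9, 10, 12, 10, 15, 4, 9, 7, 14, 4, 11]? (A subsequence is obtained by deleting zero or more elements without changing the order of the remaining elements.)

One longest increasing subsequence is 9, 10, 12, 15 (positions 1,2,3,5), of length 4; no longer one exists.

4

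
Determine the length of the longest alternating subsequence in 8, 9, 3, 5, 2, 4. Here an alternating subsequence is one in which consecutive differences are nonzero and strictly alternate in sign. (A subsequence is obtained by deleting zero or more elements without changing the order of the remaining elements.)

A longest alternating subsequence is 8, 9, 3, 5, 2, 4 (positions 1,2,3,4,5,6); its 5 consecutive differences strictly alternate in sign, and length 6 is optimal.

6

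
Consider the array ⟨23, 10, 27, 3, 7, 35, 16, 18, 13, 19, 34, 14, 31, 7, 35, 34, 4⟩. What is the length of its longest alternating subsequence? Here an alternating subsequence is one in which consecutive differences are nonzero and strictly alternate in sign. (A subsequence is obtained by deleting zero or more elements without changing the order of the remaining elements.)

A longest alternating subsequence is 23, 10, 27, 3, 35, 16, 18, 13, 19, 14, 31, 7, 35, 34 (positions 1,2,3,4,6,7,8,9,10,12,13,14,15,16); its 13 consecutive differences strictly alternate in sign, and length 14 is optimal.

14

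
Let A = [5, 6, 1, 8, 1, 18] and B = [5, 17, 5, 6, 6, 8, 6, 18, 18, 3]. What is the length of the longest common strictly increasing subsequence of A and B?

4

A longest common strictly increasing subsequence is 5, 6, 8, 18 (length 4); it appears in order in both A and B, and no longer such subsequence exists.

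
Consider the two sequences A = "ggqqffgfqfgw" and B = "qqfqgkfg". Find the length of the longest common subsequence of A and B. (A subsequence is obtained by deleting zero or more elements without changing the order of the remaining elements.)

6

A longest common subsequence is qqfgfg (length 6); the LCS DP confirms no longer common subsequence exists.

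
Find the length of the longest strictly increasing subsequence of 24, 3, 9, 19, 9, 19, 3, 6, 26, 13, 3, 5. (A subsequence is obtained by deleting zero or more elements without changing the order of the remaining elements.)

4

Scanning left to right, the best length ending at each element is: 24→1, 3→1, 9→2, 19→3, 9→2, 19→3, 3→1, 6→2, 26→4, 13→3, 3→1, 5→2.
So the longest increasing subsequence has length 4, e.g. 3, 9, 19, 26.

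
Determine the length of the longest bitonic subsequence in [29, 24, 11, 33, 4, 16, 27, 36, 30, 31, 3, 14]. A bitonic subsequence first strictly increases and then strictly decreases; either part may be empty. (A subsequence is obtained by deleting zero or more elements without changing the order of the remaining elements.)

6

Let inc[i] be the LIS ending at i and dec[i] the longest strictly decreasing subsequence starting at i. inc = [1, 1, 1, 2, 1, 2, 3, 4, 4, 5, 1, 2], dec = [5, 4, 3, 3, 2, 2, 2, 3, 2, 2, 1, 1].
max_i inc[i]+dec[i]−1 = 6, with one witness 11, 16, 27, 36, 31, 14.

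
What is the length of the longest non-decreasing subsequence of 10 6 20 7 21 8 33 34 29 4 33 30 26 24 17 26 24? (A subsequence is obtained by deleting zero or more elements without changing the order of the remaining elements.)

5

Scanning left to right, the best length ending at each element is: 10→1, 6→1, 20→2, 7→2, 21→3, 8→3, 33→4, 34→5, 29→4, 4→1, 33→5, 30→5, 26→4, 24→4, 17→4, 26→5, 24→5.
So the longest non-decreasing subsequence has length 5, e.g. 10, 20, 21, 33, 34.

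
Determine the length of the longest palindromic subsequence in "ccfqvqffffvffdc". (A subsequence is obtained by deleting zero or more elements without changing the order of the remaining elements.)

One longest palindromic subsequence is cfvffffvfc (positions 1,3,5,7,8,9,10,11,13,15); it reads the same forward and backward, and the interval DP gives dp[1][15] = 10.

10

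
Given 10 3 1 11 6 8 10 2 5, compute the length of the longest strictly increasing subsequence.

Scanning left to right, the best length ending at each element is: 10→1, 3→1, 1→1, 11→2, 6→2, 8→3, 10→4, 2→2, 5→3.
So the longest increasing subsequence has length 4, e.g. 3, 6, 8, 10.

4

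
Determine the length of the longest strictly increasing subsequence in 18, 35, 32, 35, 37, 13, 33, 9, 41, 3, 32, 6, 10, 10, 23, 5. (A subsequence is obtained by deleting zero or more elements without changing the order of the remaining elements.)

5

Scanning left to right, the best length ending at each element is: 18→1, 35→2, 32→2, 35→3, 37→4, 13→1, 33→3, 9→1, 41→5, 3→1, 32→2, 6→2, 10→3, 10→3, 23→4, 5→2.
So the longest increasing subsequence has length 5, e.g. 18, 32, 35, 37, 41.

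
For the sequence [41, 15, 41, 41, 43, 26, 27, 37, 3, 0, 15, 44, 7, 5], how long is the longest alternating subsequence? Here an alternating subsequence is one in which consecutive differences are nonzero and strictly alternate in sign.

8

Track the best alternating length ending on an up-step vs a down-step at each position: up/down = 1/1, 1/2, 3/1, 3/1, 3/1, 3/4, 5/4, 5/4, 1/6, 1/6, 7/6, 7/1, 7/8, 7/8.
The maximum over both is 8; one such subsequence is 41, 15, 41, 26, 27, 3, 15, 7.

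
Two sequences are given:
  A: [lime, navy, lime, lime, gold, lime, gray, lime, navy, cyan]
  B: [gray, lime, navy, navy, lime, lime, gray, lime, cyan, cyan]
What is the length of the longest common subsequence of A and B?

7

Backtracking the LCS table gives one alignment: lime (A1,B2) → navy (A2,B4) → lime (A4,B5) → lime (A6,B6) → gray (A7,B7) → lime (A8,B8) → cyan (A10,B10).
So the longest common subsequence has length 7.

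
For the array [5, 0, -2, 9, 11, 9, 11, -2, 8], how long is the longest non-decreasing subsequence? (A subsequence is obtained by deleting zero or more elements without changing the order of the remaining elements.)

4

Scanning left to right, the best length ending at each element is: 5→1, 0→1, -2→1, 9→2, 11→3, 9→3, 11→4, -2→2, 8→3.
So the longest non-decreasing subsequence has length 4, e.g. 5, 9, 11, 11.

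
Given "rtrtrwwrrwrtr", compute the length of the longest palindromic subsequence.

One longest palindromic subsequence is rtrwrrwrtr (positions 1,2,3,6,8,9,10,11,12,13); it reads the same forward and backward, and the interval DP gives dp[1][13] = 10.

10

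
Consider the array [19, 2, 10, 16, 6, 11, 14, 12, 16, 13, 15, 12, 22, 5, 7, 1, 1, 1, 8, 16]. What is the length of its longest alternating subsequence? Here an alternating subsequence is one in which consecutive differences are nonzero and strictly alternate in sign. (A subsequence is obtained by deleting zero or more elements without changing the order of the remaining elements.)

A longest alternating subsequence is 19, 2, 10, 6, 14, 12, 16, 13, 15, 12, 22, 5, 7, 1, 8 (positions 1,2,3,5,7,8,9,10,11,12,13,14,15,16,19); its 14 consecutive differences strictly alternate in sign, and length 15 is optimal.

15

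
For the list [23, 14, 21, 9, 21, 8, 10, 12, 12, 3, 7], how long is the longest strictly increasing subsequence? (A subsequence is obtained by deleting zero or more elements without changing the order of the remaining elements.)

3

Let dp[i] be the longest increasing subsequence ending at position i. Then dp = [1, 1, 2, 1, 2, 1, 2, 3, 3, 1, 2].
The maximum is 3; one witness is 9, 10, 12 at positions 4,7,8.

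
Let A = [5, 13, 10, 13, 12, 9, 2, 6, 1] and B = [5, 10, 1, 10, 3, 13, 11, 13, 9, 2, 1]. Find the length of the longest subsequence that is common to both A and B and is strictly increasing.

3

For each value that appears in both, track the longest common increasing run ending there.
The best achievable length is 3; one witness is 5, 10, 13 (A-positions 1,3,4, B-positions 1,2,6).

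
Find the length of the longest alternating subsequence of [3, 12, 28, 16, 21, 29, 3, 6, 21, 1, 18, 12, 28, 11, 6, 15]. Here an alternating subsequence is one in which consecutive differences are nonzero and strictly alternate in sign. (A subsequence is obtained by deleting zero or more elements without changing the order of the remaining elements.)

Track the best alternating length ending on an up-step vs a down-step at each position: up/down = 1/1, 2/1, 2/1, 2/3, 4/3, 4/1, 1/5, 6/5, 6/5, 1/7, 8/7, 8/9, 10/5, 8/11, 8/11, 12/11.
The maximum over both is 12; one such subsequence is 3, 28, 16, 21, 3, 6, 1, 18, 12, 28, 11, 15.

12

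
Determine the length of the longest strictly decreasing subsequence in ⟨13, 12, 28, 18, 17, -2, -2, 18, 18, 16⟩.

One longest decreasing subsequence is 28, 18, 17, -2 (positions 3,4,5,6), of length 4; no longer one exists.

4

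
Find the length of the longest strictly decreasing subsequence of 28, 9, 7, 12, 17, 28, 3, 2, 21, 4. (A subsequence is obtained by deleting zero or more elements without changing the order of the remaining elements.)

Scanning left to right, the best length ending at each element is: 28→1, 9→2, 7→3, 12→2, 17→2, 28→1, 3→4, 2→5, 21→2, 4→4.
So the longest decreasing subsequence has length 5, e.g. 28, 9, 7, 3, 2.

5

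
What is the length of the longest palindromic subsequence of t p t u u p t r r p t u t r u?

8

One longest palindromic subsequence is uutrrtuu (positions 4,5,7,8,9,11,12,15); it reads the same forward and backward, and the interval DP gives dp[1][15] = 8.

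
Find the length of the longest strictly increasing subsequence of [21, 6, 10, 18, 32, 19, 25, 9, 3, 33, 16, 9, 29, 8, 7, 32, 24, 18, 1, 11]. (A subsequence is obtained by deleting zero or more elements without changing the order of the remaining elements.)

Let dp[i] be the longest increasing subsequence ending at position i. Then dp = [1, 1, 2, 3, 4, 4, 5, 2, 1, 6, 3, 2, 6, 2, 2, 7, 5, 4, 1, 3].
The maximum is 7; one witness is 6, 10, 18, 19, 25, 29, 32 at positions 2,3,4,6,7,13,16.

7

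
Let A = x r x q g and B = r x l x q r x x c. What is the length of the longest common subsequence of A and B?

Backtracking the LCS table gives one alignment: x (A1,B4) → r (A2,B6) → x (A3,B8).
So the longest common subsequence has length 3.

3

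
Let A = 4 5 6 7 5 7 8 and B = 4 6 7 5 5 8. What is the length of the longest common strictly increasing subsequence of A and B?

For each value that appears in both, track the longest common increasing run ending there.
The best achievable length is 4; one witness is 4, 6, 7, 8 (A-positions 1,3,4,7, B-positions 1,2,3,6).

4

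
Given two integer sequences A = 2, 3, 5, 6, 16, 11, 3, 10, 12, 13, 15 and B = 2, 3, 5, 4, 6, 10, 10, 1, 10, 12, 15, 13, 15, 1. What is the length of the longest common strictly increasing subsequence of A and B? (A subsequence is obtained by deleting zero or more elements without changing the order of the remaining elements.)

For each value that appears in both, track the longest common increasing run ending there.
The best achievable length is 8; one witness is 2, 3, 5, 6, 10, 12, 13, 15 (A-positions 1,2,3,4,8,9,10,11, B-positions 1,2,3,5,6,10,12,13).

8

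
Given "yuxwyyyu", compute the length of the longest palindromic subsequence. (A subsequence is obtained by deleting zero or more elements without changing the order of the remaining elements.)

Using dp[i][j] = 2 + dp[i+1][j−1] if the ends match, else max(dp[i+1][j], dp[i][j−1]):
dp[1][8] = 5. A witness is uyyyu at positions 2,5,6,7,8.

5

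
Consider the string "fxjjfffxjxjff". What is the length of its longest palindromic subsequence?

9

One longest palindromic subsequence is fjjfffjjf (positions 1,3,4,5,6,7,9,11,13); it reads the same forward and backward, and the interval DP gives dp[1][13] = 9.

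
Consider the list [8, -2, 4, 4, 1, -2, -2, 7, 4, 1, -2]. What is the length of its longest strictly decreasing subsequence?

5

Let dp[i] be the longest decreasing subsequence ending at position i. Then dp = [1, 2, 2, 2, 3, 4, 4, 2, 3, 4, 5].
The maximum is 5; one witness is 8, 7, 4, 1, -2 at positions 1,8,9,10,11.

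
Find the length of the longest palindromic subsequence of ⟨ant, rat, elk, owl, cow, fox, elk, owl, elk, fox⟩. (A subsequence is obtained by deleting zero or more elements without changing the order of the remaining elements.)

5

Using dp[i][j] = 2 + dp[i+1][j−1] if the ends match, else max(dp[i+1][j], dp[i][j−1]):
dp[1][10] = 5. A witness is fox elk owl elk fox at positions 6,7,8,9,10.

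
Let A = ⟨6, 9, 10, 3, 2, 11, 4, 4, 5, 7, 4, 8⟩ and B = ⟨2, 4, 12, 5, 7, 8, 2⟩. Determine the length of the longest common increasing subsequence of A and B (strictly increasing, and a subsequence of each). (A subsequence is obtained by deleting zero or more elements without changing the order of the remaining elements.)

A longest common strictly increasing subsequence is 2, 4, 5, 7, 8 (length 5); it appears in order in both A and B, and no longer such subsequence exists.

5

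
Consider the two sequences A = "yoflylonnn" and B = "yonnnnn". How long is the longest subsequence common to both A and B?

Backtracking the LCS table gives one alignment: y (A1,B1) → o (A2,B2) → n (A8,B5) → n (A9,B6) → n (A10,B7).
So the longest common subsequence has length 5.

5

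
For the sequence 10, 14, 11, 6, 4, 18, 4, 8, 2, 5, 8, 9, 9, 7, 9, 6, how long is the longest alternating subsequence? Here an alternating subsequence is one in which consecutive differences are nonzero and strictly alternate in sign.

11

Track the best alternating length ending on an up-step vs a down-step at each position: up/down = 1/1, 2/1, 2/3, 1/3, 1/3, 4/1, 1/5, 6/5, 1/7, 8/7, 8/5, 8/5, 8/5, 8/9, 10/5, 8/11.
The maximum over both is 11; one such subsequence is 10, 14, 11, 18, 4, 8, 2, 8, 7, 9, 6.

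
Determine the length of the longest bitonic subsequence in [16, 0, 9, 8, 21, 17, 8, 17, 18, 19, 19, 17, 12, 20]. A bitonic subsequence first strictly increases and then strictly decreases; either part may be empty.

Let inc[i] be the LIS ending at i and dec[i] the longest strictly decreasing subsequence starting at i. inc = [1, 1, 2, 2, 3, 3, 2, 3, 4, 5, 5, 3, 3, 6], dec = [3, 1, 2, 1, 4, 2, 1, 2, 3, 3, 3, 2, 1, 1].
max_i inc[i]+dec[i]−1 = 7, with one witness 0, 9, 17, 18, 19, 17, 12.

7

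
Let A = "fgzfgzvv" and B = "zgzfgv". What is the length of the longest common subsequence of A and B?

5

Backtracking the LCS table gives one alignment: g (A2,B2) → z (A3,B3) → f (A4,B4) → g (A5,B5) → v (A8,B6).
So the longest common subsequence has length 5.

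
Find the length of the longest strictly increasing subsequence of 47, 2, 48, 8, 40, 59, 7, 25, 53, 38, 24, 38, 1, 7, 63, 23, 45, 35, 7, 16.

Scanning left to right, the best length ending at each element is: 47→1, 2→1, 48→2, 8→2, 40→3, 59→4, 7→2, 25→3, 53→4, 38→4, 24→3, 38→4, 1→1, 7→2, 63→5, 23→3, 45→5, 35→4, 7→2, 16→3.
So the longest increasing subsequence has length 5, e.g. 2, 8, 40, 59, 63.

5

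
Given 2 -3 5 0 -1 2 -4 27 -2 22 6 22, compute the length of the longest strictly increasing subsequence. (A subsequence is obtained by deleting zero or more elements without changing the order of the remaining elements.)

5

Let dp[i] be the longest increasing subsequence ending at position i. Then dp = [1, 1, 2, 2, 2, 3, 1, 4, 2, 4, 4, 5].
The maximum is 5; one witness is -3, 0, 2, 6, 22 at positions 2,4,6,11,12.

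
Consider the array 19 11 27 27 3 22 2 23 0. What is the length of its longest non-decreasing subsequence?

3

One longest non-decreasing subsequence is 19, 27, 27 (positions 1,3,4), of length 3; no longer one exists.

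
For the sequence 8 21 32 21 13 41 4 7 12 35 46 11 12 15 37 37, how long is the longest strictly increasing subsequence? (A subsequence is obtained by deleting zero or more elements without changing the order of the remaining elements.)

One longest increasing subsequence is 4, 7, 11, 12, 15, 37 (positions 7,8,12,13,14,15), of length 6; no longer one exists.

6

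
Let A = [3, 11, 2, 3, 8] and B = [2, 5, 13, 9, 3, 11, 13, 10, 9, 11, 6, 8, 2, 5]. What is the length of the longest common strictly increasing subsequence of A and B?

For each value that appears in both, track the longest common increasing run ending there.
The best achievable length is 3; one witness is 2, 3, 8 (A-positions 3,4,5, B-positions 1,5,12).

3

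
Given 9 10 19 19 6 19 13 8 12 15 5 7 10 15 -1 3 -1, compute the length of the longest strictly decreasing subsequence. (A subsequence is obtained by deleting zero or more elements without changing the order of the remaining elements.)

Scanning left to right, the best length ending at each element is: 9→1, 10→1, 19→1, 19→1, 6→2, 19→1, 13→2, 8→3, 12→3, 15→2, 5→4, 7→4, 10→4, 15→2, -1→5, 3→5, -1→6.
So the longest decreasing subsequence has length 6, e.g. 19, 13, 8, 5, 3, -1.

6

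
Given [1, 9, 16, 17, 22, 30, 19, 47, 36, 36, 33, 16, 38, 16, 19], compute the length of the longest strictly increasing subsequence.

One longest increasing subsequence is 1, 9, 16, 17, 22, 30, 36, 38 (positions 1,2,3,4,5,6,9,13), of length 8; no longer one exists.

8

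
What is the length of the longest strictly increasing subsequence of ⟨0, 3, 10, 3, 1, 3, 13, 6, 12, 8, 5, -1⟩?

5

Let dp[i] be the longest increasing subsequence ending at position i. Then dp = [1, 2, 3, 2, 2, 3, 4, 4, 5, 5, 4, 1].
The maximum is 5; one witness is 0, 1, 3, 6, 12 at positions 1,5,6,8,9.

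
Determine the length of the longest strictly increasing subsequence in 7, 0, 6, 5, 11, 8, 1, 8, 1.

Scanning left to right, the best length ending at each element is: 7→1, 0→1, 6→2, 5→2, 11→3, 8→3, 1→2, 8→3, 1→2.
So the longest increasing subsequence has length 3, e.g. 0, 6, 11.

3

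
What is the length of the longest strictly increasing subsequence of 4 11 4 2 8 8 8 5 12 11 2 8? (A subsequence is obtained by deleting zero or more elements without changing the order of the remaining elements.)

3

Let dp[i] be the longest increasing subsequence ending at position i. Then dp = [1, 2, 1, 1, 2, 2, 2, 2, 3, 3, 1, 3].
The maximum is 3; one witness is 4, 11, 12 at positions 1,2,9.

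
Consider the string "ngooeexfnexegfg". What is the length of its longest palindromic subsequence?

One longest palindromic subsequence is gfexefg (positions 2,8,10,11,12,14,15); it reads the same forward and backward, and the interval DP gives dp[1][15] = 7.

7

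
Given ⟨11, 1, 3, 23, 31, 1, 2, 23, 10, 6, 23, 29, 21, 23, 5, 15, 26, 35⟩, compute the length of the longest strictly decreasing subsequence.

Let dp[i] be the longest decreasing subsequence ending at position i. Then dp = [1, 2, 2, 1, 1, 3, 3, 2, 3, 4, 2, 2, 3, 3, 5, 4, 3, 1].
The maximum is 5; one witness is 31, 23, 10, 6, 5 at positions 5,8,9,10,15.

5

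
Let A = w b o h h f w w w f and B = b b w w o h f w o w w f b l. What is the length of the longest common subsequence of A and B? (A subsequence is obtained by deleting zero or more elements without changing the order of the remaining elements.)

Backtracking the LCS table gives one alignment: w (A1,B4) → o (A3,B5) → h (A5,B6) → f (A6,B7) → w (A7,B8) → w (A8,B10) → w (A9,B11) → f (A10,B12).
So the longest common subsequence has length 8.

8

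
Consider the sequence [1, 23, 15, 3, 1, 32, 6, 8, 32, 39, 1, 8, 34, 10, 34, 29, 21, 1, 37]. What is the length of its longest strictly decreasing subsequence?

Scanning left to right, the best length ending at each element is: 1→1, 23→1, 15→2, 3→3, 1→4, 32→1, 6→3, 8→3, 32→1, 39→1, 1→4, 8→3, 34→2, 10→3, 34→2, 29→3, 21→4, 1→5, 37→2.
So the longest decreasing subsequence has length 5, e.g. 39, 34, 29, 21, 1.

5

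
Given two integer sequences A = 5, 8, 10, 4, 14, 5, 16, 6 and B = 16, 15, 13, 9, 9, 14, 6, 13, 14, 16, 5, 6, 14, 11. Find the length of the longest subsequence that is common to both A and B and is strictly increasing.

2

For each value that appears in both, track the longest common increasing run ending there.
The best achievable length is 2; one witness is 14, 16 (A-positions 5,7, B-positions 6,10).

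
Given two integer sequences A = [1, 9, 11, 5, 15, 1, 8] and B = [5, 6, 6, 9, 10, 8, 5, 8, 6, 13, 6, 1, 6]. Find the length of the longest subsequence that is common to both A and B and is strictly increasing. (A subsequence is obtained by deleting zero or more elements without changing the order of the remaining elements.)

2

A longest common strictly increasing subsequence is 5, 8 (length 2); it appears in order in both A and B, and no longer such subsequence exists.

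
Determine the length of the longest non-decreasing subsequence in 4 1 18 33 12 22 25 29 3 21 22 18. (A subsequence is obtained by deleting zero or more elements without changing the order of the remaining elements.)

5

Scanning left to right, the best length ending at each element is: 4→1, 1→1, 18→2, 33→3, 12→2, 22→3, 25→4, 29→5, 3→2, 21→3, 22→4, 18→3.
So the longest non-decreasing subsequence has length 5, e.g. 4, 18, 22, 25, 29.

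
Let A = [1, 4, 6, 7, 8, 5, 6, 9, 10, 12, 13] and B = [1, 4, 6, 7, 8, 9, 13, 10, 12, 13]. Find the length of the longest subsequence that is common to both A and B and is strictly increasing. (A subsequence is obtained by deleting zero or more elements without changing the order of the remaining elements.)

9

A longest common strictly increasing subsequence is 1, 4, 6, 7, 8, 9, 10, 12, 13 (length 9); it appears in order in both A and B, and no longer such subsequence exists.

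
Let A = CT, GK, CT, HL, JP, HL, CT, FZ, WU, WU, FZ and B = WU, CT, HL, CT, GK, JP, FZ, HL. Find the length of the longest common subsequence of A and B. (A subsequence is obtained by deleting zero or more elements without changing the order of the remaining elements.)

Backtracking the LCS table gives one alignment: CT (A1,B4) → GK (A2,B5) → JP (A5,B6) → HL (A6,B8).
So the longest common subsequence has length 4.

4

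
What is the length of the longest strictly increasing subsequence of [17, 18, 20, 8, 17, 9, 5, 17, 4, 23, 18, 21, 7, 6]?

5

One longest increasing subsequence is 8, 9, 17, 18, 21 (positions 4,6,8,11,12), of length 5; no longer one exists.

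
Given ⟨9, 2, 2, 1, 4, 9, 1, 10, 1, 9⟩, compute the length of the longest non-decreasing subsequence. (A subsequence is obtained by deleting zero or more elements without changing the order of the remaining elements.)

5

Scanning left to right, the best length ending at each element is: 9→1, 2→1, 2→2, 1→1, 4→3, 9→4, 1→2, 10→5, 1→3, 9→5.
So the longest non-decreasing subsequence has length 5, e.g. 2, 2, 4, 9, 10.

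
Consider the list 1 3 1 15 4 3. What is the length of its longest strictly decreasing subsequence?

One longest decreasing subsequence is 15, 4, 3 (positions 4,5,6), of length 3; no longer one exists.

3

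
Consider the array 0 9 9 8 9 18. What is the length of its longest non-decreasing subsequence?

5

Scanning left to right, the best length ending at each element is: 0→1, 9→2, 9→3, 8→2, 9→4, 18→5.
So the longest non-decreasing subsequence has length 5, e.g. 0, 9, 9, 9, 18.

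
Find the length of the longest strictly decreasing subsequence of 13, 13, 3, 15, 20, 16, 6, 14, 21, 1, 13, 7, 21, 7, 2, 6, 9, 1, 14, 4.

Let dp[i] be the longest decreasing subsequence ending at position i. Then dp = [1, 1, 2, 1, 1, 2, 3, 3, 1, 4, 4, 5, 1, 5, 6, 6, 5, 7, 3, 7].
The maximum is 7; one witness is 20, 16, 14, 13, 7, 2, 1 at positions 5,6,8,11,12,15,18.

7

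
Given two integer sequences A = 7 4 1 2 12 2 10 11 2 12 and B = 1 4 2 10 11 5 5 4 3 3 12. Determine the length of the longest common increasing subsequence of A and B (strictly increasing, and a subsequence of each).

5

For each value that appears in both, track the longest common increasing run ending there.
The best achievable length is 5; one witness is 1, 2, 10, 11, 12 (A-positions 3,4,7,8,10, B-positions 1,3,4,5,11).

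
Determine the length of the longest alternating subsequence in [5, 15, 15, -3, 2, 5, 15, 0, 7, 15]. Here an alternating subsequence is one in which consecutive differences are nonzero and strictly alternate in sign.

6

Track the best alternating length ending on an up-step vs a down-step at each position: up/down = 1/1, 2/1, 2/1, 1/3, 4/3, 4/3, 4/1, 4/5, 6/5, 6/1.
The maximum over both is 6; one such subsequence is 5, 15, -3, 2, 0, 7.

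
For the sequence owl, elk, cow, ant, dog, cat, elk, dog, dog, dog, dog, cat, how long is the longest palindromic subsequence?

6

One longest palindromic subsequence is cat dog dog dog dog cat (positions 6,8,9,10,11,12); it reads the same forward and backward, and the interval DP gives dp[1][12] = 6.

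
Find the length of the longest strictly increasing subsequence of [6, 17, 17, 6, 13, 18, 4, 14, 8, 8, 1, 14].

3

Scanning left to right, the best length ending at each element is: 6→1, 17→2, 17→2, 6→1, 13→2, 18→3, 4→1, 14→3, 8→2, 8→2, 1→1, 14→3.
So the longest increasing subsequence has length 3, e.g. 6, 17, 18.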